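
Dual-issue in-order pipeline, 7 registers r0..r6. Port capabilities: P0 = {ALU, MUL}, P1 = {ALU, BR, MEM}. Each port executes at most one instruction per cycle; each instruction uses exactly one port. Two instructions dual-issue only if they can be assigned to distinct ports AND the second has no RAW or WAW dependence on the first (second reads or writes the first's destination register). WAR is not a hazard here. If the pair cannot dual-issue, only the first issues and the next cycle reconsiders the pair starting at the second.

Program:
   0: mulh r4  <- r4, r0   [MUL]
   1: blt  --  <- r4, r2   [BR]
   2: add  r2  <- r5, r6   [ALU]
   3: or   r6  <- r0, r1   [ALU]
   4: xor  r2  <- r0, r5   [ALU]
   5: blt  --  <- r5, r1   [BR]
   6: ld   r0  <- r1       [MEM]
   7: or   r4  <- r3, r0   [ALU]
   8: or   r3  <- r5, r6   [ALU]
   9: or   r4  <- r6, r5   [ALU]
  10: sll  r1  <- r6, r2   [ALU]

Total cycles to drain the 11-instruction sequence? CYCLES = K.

  cy0 -> i0 (mulh) RAW r4
  cy1 -> i1/i2 (blt/add) 2-wide
  cy2 -> i3/i4 (or/xor) 2-wide
  cy3 -> i5 (blt) no-port BR/MEM
  cy4 -> i6 (ld) RAW r0
  cy5 -> i7/i8 (or/or) 2-wide
  cy6 -> i9/i10 (or/sll) 2-wide

CYCLES = 7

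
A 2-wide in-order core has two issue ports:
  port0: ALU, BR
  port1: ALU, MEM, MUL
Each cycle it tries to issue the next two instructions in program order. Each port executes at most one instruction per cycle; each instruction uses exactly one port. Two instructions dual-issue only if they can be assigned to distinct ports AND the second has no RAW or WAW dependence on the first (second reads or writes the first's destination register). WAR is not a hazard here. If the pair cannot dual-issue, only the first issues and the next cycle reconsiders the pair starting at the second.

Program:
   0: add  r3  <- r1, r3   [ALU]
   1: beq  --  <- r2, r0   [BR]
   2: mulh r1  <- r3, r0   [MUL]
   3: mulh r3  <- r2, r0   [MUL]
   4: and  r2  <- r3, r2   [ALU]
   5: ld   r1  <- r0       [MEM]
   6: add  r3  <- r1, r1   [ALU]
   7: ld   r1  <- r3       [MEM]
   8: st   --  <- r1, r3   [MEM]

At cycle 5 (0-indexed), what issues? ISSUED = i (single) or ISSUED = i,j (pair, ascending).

#0 head=0: add+beq i0+i1 dual
#1 head=2: mulh i2 no-port MUL/MUL
#2 head=3: mulh i3 RAW r3
#3 head=4: and+ld i4+i5 dual
#4 head=6: add i6 RAW r3
#5 head=7: ld i7 no-port MEM/MEM
#6 head=8: st i8 tail

ISSUED = 7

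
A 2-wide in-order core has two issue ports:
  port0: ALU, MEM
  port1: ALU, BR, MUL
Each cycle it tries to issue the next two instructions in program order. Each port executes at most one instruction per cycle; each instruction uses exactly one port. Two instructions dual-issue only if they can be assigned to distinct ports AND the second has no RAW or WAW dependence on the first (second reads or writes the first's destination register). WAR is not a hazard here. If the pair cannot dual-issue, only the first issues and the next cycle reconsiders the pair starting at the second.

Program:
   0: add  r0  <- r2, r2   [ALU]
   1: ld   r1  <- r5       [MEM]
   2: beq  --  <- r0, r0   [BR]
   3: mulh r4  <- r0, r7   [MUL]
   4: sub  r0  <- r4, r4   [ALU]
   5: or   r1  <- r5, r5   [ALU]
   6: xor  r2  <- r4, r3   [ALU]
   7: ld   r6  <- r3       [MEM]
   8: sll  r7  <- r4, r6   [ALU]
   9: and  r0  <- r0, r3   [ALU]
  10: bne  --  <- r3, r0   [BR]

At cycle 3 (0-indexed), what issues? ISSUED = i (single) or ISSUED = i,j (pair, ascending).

ISSUED = 4,5

  cy0 -> i0/i1 (add;ld) dual
  cy1 -> i2 (beq) no-port BR/MUL
  cy2 -> i3 (mulh) RAW r4
  cy3 -> i4/i5 (sub;or) dual
  cy4 -> i6/i7 (xor;ld) dual
  cy5 -> i8/i9 (sll;and) dual
  cy6 -> i10 (bne) tail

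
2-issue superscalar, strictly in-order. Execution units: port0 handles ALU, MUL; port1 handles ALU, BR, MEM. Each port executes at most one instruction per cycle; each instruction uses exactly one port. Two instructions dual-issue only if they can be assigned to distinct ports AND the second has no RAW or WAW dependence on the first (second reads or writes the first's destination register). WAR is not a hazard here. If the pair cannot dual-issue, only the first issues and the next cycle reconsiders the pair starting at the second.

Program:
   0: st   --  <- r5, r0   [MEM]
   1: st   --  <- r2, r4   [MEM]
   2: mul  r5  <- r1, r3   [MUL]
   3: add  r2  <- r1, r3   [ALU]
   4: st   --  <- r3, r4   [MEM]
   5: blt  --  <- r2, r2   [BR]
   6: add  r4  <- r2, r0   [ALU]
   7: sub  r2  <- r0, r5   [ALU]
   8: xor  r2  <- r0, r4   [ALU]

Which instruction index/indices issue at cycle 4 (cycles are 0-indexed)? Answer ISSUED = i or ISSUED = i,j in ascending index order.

ISSUED = 7

#0 head=0: st.MEM i0 no-port MEM/MEM
#1 head=1: st.MEM;mul.MUL i1/i2 pair
#2 head=3: add.ALU;st.MEM i3/i4 pair
#3 head=5: blt.BR;add.ALU i5/i6 pair
#4 head=7: sub.ALU i7 WAW r2
#5 head=8: xor.ALU i8 tail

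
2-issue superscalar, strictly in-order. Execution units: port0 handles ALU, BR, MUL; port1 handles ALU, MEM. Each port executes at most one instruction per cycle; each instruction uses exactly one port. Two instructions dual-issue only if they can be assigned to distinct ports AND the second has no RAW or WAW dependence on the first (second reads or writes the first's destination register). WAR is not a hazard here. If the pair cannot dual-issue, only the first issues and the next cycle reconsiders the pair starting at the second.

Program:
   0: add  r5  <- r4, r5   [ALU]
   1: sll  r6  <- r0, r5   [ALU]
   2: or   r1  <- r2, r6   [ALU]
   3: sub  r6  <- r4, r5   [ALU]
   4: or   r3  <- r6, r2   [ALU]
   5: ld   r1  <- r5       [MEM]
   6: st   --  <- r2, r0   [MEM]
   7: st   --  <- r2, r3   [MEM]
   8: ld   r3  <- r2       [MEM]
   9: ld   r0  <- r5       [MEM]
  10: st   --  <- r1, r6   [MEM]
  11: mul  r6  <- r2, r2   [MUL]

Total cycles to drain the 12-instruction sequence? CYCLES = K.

#0 head=0: add i0 RAW r5
#1 head=1: sll i1 RAW r6
#2 head=2: or;sub i2/i3 pair
#3 head=4: or;ld i4/i5 pair
#4 head=6: st i6 no-port MEM/MEM
#5 head=7: st i7 no-port MEM/MEM
#6 head=8: ld i8 no-port MEM/MEM
#7 head=9: ld i9 no-port MEM/MEM
#8 head=10: st;mul i10/i11 pair

CYCLES = 9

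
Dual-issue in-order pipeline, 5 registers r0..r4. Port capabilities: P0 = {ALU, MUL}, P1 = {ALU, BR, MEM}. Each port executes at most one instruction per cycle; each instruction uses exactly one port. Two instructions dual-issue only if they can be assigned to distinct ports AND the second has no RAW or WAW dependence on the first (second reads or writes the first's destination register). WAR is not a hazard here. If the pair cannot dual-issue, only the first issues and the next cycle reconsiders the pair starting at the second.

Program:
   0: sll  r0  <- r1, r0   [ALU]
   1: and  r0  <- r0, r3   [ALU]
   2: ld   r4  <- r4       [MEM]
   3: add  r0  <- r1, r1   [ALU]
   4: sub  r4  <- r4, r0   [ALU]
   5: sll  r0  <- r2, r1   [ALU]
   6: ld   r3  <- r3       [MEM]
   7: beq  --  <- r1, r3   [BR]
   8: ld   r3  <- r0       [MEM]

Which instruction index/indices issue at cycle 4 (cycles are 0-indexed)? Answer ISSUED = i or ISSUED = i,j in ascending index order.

ISSUED = 6

  cy0 -> i0 (sll.ALU) RAW+WAW r0
  cy1 -> i1,i2 (and.ALU+ld.MEM) 2-wide
  cy2 -> i3 (add.ALU) RAW r0
  cy3 -> i4,i5 (sub.ALU+sll.ALU) 2-wide
  cy4 -> i6 (ld.MEM) no-port MEM/BR
  cy5 -> i7 (beq.BR) no-port BR/MEM
  cy6 -> i8 (ld.MEM) tail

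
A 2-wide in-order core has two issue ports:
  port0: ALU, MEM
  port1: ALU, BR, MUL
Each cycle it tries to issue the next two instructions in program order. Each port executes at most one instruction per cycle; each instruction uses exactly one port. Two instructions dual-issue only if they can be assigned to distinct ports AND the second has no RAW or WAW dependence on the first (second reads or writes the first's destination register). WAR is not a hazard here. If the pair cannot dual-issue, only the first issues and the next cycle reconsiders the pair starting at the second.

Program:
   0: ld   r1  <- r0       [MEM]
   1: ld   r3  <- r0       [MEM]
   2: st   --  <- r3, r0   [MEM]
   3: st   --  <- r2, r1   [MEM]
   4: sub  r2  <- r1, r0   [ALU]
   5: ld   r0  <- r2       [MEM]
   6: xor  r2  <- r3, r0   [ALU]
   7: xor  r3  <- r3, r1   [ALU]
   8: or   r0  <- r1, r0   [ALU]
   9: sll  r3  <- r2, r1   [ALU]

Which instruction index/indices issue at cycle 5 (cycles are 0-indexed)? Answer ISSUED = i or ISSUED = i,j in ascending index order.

[0] i0  ld.MEM  -- no-port MEM/MEM
[1] i1  ld.MEM  -- no-port MEM/MEM
[2] i2  st.MEM  -- no-port MEM/MEM
[3] i3+i4  st.MEM/sub.ALU  -- dual
[4] i5  ld.MEM  -- RAW r0
[5] i6+i7  xor.ALU/xor.ALU  -- dual
[6] i8+i9  or.ALU/sll.ALU  -- dual

ISSUED = 6,7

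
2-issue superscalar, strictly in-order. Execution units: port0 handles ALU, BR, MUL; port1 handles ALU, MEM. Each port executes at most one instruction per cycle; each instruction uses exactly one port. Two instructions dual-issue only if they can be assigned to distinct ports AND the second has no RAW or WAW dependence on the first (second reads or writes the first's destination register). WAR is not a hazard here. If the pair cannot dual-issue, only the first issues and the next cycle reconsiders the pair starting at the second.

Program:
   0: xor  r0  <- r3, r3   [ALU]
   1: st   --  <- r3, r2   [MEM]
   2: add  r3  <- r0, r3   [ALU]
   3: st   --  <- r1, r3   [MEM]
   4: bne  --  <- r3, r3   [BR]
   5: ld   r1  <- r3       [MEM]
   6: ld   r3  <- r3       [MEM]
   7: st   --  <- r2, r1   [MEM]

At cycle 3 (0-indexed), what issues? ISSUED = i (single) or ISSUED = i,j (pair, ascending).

[0] i0,i1  xor st  -- pair
[1] i2  add  -- RAW r3
[2] i3,i4  st bne  -- pair
[3] i5  ld  -- no-port MEM/MEM
[4] i6  ld  -- no-port MEM/MEM
[5] i7  st  -- tail

ISSUED = 5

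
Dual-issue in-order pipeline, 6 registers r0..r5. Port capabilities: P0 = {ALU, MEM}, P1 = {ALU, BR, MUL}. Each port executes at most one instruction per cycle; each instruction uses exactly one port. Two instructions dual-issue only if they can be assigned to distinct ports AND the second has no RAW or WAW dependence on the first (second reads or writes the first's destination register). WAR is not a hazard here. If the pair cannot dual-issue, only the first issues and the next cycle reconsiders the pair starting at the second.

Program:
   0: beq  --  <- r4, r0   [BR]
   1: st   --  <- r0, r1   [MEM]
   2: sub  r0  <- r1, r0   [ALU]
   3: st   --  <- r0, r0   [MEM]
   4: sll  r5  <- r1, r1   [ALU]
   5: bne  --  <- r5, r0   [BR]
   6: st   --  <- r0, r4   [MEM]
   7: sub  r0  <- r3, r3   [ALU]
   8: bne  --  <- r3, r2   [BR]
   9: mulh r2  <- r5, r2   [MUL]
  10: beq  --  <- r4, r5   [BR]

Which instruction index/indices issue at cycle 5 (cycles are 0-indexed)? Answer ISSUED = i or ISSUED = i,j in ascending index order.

0. beq/st @i0/i1  | 2-wide
1. sub @i2  | RAW r0
2. st/sll @i3/i4  | 2-wide
3. bne/st @i5/i6  | 2-wide
4. sub/bne @i7/i8  | 2-wide
5. mulh @i9  | no-port MUL/BR
6. beq @i10  | tail

ISSUED = 9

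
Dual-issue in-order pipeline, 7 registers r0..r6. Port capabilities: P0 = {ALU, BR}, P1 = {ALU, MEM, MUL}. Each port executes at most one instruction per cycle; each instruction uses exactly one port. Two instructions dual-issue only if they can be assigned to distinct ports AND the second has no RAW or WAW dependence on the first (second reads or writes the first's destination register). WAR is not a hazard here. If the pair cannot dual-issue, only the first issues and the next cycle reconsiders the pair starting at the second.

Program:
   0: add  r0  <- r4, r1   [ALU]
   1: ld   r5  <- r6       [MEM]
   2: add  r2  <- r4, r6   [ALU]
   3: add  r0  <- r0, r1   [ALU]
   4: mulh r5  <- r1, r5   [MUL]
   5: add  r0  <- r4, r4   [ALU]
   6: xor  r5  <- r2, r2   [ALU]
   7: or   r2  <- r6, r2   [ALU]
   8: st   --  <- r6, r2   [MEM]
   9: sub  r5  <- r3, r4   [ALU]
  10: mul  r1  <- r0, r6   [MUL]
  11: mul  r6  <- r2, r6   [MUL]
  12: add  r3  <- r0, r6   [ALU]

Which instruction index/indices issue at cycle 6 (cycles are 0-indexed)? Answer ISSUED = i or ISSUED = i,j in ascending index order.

ISSUED = 11

#0 head=0: add/ld i0/i1 pair
#1 head=2: add/add i2/i3 pair
#2 head=4: mulh/add i4/i5 pair
#3 head=6: xor/or i6/i7 pair
#4 head=8: st/sub i8/i9 pair
#5 head=10: mul i10 no-port MUL/MUL
#6 head=11: mul i11 RAW r6
#7 head=12: add i12 tail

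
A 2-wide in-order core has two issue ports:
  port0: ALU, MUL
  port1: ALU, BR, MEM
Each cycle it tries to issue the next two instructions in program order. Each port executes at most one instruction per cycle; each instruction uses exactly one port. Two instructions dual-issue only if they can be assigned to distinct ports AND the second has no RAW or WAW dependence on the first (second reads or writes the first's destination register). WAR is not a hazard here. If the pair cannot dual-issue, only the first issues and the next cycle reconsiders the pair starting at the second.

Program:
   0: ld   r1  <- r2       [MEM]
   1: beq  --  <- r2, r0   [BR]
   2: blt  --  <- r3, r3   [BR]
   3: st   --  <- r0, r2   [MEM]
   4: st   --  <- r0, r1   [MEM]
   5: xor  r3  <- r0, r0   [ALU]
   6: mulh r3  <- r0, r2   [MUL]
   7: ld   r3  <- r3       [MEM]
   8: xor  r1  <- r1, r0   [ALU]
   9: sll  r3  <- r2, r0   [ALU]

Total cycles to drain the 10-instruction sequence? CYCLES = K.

CYCLES = 8

#0 head=0: ld i0 no-port MEM/BR
#1 head=1: beq i1 no-port BR/BR
#2 head=2: blt i2 no-port BR/MEM
#3 head=3: st i3 no-port MEM/MEM
#4 head=4: st xor i4,i5 2-wide
#5 head=6: mulh i6 RAW+WAW r3
#6 head=7: ld xor i7,i8 2-wide
#7 head=9: sll i9 tail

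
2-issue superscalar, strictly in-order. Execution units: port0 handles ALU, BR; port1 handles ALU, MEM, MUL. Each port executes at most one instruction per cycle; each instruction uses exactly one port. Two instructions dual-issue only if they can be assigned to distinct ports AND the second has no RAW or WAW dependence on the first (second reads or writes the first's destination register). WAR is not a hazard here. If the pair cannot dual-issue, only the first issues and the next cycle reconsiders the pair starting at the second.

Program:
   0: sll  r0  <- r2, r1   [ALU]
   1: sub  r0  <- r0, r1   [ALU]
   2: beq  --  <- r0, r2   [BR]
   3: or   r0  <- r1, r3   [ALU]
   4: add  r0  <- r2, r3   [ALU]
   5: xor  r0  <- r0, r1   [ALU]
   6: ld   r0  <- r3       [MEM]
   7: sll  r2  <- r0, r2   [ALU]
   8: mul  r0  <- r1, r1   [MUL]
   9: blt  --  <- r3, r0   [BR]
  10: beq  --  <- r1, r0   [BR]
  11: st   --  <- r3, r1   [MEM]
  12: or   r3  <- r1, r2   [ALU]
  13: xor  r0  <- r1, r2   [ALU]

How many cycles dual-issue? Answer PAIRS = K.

PAIRS = 4

t=0 i0:sll ; RAW+WAW r0
t=1 i1:sub ; RAW r0
t=2 i2,i3:beq+or ; dual
t=3 i4:add ; RAW+WAW r0
t=4 i5:xor ; WAW r0
t=5 i6:ld ; RAW r0
t=6 i7,i8:sll+mul ; dual
t=7 i9:blt ; no-port BR/BR
t=8 i10,i11:beq+st ; dual
t=9 i12,i13:or+xor ; dual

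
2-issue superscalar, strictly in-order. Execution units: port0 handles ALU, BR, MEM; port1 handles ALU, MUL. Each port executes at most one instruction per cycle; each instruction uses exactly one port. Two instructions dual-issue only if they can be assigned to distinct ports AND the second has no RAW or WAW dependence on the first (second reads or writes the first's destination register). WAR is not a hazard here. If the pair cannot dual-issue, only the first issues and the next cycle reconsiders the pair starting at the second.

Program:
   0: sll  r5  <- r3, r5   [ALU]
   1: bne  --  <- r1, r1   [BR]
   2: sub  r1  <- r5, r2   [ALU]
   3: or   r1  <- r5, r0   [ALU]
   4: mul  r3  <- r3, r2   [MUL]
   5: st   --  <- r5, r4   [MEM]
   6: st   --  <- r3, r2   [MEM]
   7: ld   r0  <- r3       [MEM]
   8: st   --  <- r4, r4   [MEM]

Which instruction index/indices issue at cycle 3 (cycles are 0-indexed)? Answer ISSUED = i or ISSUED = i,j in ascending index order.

ISSUED = 5

c0: i0,i1 sll bne  dual
c1: i2 sub  WAW r1
c2: i3,i4 or mul  dual
c3: i5 st  no-port MEM/MEM
c4: i6 st  no-port MEM/MEM
c5: i7 ld  no-port MEM/MEM
c6: i8 st  tail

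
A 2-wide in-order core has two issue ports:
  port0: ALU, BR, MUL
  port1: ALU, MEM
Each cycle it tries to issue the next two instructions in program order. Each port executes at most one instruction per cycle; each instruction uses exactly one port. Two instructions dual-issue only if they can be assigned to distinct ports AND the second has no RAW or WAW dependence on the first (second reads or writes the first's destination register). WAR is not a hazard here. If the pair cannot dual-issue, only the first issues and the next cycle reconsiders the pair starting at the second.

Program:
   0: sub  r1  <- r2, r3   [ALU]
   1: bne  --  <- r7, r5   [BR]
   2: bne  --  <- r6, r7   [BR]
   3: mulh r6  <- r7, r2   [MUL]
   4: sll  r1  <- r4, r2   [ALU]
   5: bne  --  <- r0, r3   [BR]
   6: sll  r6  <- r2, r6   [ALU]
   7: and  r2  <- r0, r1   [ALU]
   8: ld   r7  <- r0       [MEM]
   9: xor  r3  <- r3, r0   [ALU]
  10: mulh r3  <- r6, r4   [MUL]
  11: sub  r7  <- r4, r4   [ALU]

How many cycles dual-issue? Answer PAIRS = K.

t=0 i0&i1:sub.ALU/bne.BR ; pair
t=1 i2:bne.BR ; no-port BR/MUL
t=2 i3&i4:mulh.MUL/sll.ALU ; pair
t=3 i5&i6:bne.BR/sll.ALU ; pair
t=4 i7&i8:and.ALU/ld.MEM ; pair
t=5 i9:xor.ALU ; WAW r3
t=6 i10&i11:mulh.MUL/sub.ALU ; pair

PAIRS = 5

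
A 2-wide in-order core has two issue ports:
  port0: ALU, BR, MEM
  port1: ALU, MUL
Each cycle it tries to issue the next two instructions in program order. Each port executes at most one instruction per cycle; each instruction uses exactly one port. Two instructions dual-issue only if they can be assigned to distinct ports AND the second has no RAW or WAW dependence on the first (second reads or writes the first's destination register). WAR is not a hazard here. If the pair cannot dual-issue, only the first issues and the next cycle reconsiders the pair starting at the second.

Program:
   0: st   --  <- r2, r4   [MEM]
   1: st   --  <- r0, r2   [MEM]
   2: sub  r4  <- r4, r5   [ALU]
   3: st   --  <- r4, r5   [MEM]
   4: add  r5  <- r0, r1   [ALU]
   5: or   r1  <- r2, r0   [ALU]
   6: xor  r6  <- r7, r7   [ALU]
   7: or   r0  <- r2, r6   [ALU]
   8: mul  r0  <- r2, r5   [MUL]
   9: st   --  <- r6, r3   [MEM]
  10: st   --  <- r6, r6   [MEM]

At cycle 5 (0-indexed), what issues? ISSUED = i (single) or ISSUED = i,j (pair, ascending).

ISSUED = 8,9

0. st.MEM @i0  | no-port MEM/MEM
1. st.MEM/sub.ALU @i1/i2  | pair
2. st.MEM/add.ALU @i3/i4  | pair
3. or.ALU/xor.ALU @i5/i6  | pair
4. or.ALU @i7  | WAW r0
5. mul.MUL/st.MEM @i8/i9  | pair
6. st.MEM @i10  | tail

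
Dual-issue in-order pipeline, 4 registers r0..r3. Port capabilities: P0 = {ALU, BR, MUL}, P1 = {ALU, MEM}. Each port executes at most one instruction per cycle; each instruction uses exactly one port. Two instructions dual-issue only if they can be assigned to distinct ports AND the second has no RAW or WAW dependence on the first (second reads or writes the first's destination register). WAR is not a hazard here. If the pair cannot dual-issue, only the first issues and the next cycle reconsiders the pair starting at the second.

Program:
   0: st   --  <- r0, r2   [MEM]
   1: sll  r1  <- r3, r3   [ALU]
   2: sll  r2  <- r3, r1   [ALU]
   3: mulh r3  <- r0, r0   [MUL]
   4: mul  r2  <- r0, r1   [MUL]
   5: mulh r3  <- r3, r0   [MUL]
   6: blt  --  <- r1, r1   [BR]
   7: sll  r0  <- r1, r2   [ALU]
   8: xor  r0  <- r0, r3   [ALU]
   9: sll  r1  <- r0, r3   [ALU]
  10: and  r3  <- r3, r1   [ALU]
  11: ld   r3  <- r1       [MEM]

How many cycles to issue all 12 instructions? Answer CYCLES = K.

CYCLES = 9

[0] i0,i1  st.MEM;sll.ALU  -- dual
[1] i2,i3  sll.ALU;mulh.MUL  -- dual
[2] i4  mul.MUL  -- no-port MUL/MUL
[3] i5  mulh.MUL  -- no-port MUL/BR
[4] i6,i7  blt.BR;sll.ALU  -- dual
[5] i8  xor.ALU  -- RAW r0
[6] i9  sll.ALU  -- RAW r1
[7] i10  and.ALU  -- WAW r3
[8] i11  ld.MEM  -- tail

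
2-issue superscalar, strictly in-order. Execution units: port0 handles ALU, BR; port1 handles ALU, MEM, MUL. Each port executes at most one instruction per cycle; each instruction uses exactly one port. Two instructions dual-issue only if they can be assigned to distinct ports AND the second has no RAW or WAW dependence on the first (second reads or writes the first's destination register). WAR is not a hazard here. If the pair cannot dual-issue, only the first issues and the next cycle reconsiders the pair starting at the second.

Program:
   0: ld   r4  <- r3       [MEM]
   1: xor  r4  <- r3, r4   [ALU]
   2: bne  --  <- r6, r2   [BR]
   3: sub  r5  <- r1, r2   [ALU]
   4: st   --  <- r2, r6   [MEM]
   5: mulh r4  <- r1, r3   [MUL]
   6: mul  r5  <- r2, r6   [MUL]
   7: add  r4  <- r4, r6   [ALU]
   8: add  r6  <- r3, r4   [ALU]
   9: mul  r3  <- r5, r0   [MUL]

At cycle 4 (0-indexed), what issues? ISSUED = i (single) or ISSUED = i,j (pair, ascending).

ISSUED = 6,7

t=0 i0:ld.MEM ; RAW+WAW r4
t=1 i1,i2:xor.ALU+bne.BR ; pair
t=2 i3,i4:sub.ALU+st.MEM ; pair
t=3 i5:mulh.MUL ; no-port MUL/MUL
t=4 i6,i7:mul.MUL+add.ALU ; pair
t=5 i8,i9:add.ALU+mul.MUL ; pair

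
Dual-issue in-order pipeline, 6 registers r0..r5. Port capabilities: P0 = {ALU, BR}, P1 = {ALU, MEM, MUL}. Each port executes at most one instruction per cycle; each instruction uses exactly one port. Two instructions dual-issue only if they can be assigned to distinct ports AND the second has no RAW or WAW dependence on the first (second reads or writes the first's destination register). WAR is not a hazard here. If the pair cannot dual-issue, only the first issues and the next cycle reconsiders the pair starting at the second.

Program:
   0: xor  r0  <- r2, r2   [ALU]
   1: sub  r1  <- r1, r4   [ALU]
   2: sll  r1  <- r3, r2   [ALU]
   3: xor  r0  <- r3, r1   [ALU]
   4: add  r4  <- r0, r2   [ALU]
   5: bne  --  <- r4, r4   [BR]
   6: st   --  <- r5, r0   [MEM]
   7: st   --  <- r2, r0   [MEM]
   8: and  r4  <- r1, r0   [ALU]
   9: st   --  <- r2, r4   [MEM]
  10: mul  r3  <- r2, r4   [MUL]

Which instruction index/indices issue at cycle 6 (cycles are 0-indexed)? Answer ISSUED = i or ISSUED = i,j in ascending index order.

ISSUED = 9

c0: i0/i1 xor.ALU sub.ALU  pair
c1: i2 sll.ALU  RAW r1
c2: i3 xor.ALU  RAW r0
c3: i4 add.ALU  RAW r4
c4: i5/i6 bne.BR st.MEM  pair
c5: i7/i8 st.MEM and.ALU  pair
c6: i9 st.MEM  no-port MEM/MUL
c7: i10 mul.MUL  tail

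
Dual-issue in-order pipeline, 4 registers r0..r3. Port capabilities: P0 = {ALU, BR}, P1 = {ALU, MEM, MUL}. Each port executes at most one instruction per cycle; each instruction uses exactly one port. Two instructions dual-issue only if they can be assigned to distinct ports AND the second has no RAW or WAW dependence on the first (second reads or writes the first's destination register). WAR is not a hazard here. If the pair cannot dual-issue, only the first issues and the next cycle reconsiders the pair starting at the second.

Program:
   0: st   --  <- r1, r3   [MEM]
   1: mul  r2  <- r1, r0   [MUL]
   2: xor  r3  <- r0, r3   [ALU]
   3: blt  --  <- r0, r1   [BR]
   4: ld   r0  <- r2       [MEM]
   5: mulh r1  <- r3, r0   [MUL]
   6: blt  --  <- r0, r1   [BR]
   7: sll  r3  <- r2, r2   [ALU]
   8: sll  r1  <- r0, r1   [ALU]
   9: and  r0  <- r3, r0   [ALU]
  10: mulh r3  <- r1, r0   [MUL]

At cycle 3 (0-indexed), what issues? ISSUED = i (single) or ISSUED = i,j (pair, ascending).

[0] i0  st.MEM  -- no-port MEM/MUL
[1] i1&i2  mul.MUL+xor.ALU  -- dual
[2] i3&i4  blt.BR+ld.MEM  -- dual
[3] i5  mulh.MUL  -- RAW r1
[4] i6&i7  blt.BR+sll.ALU  -- dual
[5] i8&i9  sll.ALU+and.ALU  -- dual
[6] i10  mulh.MUL  -- tail

ISSUED = 5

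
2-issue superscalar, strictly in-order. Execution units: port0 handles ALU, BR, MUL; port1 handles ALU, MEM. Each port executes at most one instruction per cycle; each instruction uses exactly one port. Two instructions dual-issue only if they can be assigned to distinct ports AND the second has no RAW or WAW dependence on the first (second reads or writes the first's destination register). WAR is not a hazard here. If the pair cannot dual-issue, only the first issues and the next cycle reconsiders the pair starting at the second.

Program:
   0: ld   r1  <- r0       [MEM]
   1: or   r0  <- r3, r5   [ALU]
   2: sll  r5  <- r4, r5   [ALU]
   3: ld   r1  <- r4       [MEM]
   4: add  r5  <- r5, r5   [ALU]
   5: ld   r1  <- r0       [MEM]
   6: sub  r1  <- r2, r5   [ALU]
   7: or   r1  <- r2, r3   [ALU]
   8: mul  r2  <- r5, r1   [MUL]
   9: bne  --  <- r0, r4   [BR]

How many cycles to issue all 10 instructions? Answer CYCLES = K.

CYCLES = 7

c0: i0+i1 ld.MEM/or.ALU  2-wide
c1: i2+i3 sll.ALU/ld.MEM  2-wide
c2: i4+i5 add.ALU/ld.MEM  2-wide
c3: i6 sub.ALU  WAW r1
c4: i7 or.ALU  RAW r1
c5: i8 mul.MUL  no-port MUL/BR
c6: i9 bne.BR  tail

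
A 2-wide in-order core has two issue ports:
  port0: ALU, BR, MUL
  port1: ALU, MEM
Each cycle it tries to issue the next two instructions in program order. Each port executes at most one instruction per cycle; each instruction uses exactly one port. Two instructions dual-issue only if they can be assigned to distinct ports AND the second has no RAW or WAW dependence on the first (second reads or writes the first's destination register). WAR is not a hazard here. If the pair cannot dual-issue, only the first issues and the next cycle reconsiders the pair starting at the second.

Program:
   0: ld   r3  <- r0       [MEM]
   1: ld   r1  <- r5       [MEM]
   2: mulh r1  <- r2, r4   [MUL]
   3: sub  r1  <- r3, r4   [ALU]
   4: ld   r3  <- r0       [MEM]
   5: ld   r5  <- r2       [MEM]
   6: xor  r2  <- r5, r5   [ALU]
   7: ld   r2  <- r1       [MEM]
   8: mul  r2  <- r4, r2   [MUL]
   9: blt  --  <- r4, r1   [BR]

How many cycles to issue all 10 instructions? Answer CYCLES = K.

[0] i0  ld.MEM  -- no-port MEM/MEM
[1] i1  ld.MEM  -- WAW r1
[2] i2  mulh.MUL  -- WAW r1
[3] i3+i4  sub.ALU ld.MEM  -- 2-wide
[4] i5  ld.MEM  -- RAW r5
[5] i6  xor.ALU  -- WAW r2
[6] i7  ld.MEM  -- RAW+WAW r2
[7] i8  mul.MUL  -- no-port MUL/BR
[8] i9  blt.BR  -- tail

CYCLES = 9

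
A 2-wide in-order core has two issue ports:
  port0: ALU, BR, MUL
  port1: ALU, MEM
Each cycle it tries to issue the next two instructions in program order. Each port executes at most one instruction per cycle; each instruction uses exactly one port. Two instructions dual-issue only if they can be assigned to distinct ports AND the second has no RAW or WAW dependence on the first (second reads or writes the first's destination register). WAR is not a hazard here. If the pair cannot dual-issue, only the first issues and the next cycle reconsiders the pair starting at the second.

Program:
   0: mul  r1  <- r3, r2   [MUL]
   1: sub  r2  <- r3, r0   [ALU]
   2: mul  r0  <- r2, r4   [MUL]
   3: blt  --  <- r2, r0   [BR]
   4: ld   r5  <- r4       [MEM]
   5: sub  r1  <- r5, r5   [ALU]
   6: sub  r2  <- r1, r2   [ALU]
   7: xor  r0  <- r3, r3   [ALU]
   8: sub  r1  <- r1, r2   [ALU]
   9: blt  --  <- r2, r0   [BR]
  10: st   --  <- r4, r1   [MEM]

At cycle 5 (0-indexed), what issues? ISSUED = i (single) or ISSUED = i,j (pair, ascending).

ISSUED = 8,9

[0] i0,i1  mul.MUL+sub.ALU  -- dual
[1] i2  mul.MUL  -- no-port MUL/BR
[2] i3,i4  blt.BR+ld.MEM  -- dual
[3] i5  sub.ALU  -- RAW r1
[4] i6,i7  sub.ALU+xor.ALU  -- dual
[5] i8,i9  sub.ALU+blt.BR  -- dual
[6] i10  st.MEM  -- tail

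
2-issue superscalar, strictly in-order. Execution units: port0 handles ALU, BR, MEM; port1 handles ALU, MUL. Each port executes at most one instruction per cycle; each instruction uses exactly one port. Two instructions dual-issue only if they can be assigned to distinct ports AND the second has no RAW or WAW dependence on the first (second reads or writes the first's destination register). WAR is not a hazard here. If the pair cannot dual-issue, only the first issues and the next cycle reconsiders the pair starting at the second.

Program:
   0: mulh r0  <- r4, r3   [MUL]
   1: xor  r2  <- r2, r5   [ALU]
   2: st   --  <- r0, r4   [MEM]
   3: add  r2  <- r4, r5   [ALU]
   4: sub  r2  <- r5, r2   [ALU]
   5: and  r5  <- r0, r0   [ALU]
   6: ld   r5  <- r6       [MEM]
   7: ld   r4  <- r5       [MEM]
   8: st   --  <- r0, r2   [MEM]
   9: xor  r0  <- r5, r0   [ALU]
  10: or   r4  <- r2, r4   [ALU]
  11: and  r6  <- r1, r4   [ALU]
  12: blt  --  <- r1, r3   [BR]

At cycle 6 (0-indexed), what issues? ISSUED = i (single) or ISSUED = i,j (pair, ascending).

#0 head=0: mulh.MUL xor.ALU i0&i1 2-wide
#1 head=2: st.MEM add.ALU i2&i3 2-wide
#2 head=4: sub.ALU and.ALU i4&i5 2-wide
#3 head=6: ld.MEM i6 no-port MEM/MEM
#4 head=7: ld.MEM i7 no-port MEM/MEM
#5 head=8: st.MEM xor.ALU i8&i9 2-wide
#6 head=10: or.ALU i10 RAW r4
#7 head=11: and.ALU blt.BR i11&i12 2-wide

ISSUED = 10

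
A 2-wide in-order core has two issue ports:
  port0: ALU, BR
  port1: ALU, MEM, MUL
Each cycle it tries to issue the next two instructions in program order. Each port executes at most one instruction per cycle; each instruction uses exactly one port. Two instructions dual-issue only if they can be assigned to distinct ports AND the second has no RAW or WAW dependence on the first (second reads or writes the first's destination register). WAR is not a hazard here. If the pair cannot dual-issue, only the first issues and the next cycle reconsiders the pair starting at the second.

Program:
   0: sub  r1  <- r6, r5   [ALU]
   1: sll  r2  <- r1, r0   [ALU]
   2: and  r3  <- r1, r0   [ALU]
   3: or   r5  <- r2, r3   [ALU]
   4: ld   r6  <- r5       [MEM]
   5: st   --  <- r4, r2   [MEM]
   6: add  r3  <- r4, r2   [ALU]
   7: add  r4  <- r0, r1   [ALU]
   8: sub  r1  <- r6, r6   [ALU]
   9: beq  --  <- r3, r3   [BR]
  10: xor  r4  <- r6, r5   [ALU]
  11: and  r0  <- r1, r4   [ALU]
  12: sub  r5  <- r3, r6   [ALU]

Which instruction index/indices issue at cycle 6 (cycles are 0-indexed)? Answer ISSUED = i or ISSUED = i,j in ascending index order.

ISSUED = 9,10

#0 head=0: sub i0 RAW r1
#1 head=1: sll+and i1,i2 2-wide
#2 head=3: or i3 RAW r5
#3 head=4: ld i4 no-port MEM/MEM
#4 head=5: st+add i5,i6 2-wide
#5 head=7: add+sub i7,i8 2-wide
#6 head=9: beq+xor i9,i10 2-wide
#7 head=11: and+sub i11,i12 2-wide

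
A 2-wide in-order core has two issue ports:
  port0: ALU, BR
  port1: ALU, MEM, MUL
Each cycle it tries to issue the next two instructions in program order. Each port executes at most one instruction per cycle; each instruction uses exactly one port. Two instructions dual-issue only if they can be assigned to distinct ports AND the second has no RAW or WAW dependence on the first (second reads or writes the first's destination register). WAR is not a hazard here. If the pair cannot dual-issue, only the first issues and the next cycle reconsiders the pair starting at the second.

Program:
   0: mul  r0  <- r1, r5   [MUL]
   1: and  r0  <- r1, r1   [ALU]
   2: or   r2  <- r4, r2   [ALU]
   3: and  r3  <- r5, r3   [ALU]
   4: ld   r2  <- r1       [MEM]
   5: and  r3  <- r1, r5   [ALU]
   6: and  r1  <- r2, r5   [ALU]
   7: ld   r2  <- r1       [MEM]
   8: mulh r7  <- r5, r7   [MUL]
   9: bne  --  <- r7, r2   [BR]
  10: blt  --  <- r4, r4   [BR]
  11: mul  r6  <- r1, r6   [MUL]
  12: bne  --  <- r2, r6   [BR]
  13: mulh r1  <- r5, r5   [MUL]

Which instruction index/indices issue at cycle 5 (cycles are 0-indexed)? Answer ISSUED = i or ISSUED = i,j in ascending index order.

ISSUED = 8

c0: i0 mul.MUL  WAW r0
c1: i1/i2 and.ALU;or.ALU  2-wide
c2: i3/i4 and.ALU;ld.MEM  2-wide
c3: i5/i6 and.ALU;and.ALU  2-wide
c4: i7 ld.MEM  no-port MEM/MUL
c5: i8 mulh.MUL  RAW r7
c6: i9 bne.BR  no-port BR/BR
c7: i10/i11 blt.BR;mul.MUL  2-wide
c8: i12/i13 bne.BR;mulh.MUL  2-wide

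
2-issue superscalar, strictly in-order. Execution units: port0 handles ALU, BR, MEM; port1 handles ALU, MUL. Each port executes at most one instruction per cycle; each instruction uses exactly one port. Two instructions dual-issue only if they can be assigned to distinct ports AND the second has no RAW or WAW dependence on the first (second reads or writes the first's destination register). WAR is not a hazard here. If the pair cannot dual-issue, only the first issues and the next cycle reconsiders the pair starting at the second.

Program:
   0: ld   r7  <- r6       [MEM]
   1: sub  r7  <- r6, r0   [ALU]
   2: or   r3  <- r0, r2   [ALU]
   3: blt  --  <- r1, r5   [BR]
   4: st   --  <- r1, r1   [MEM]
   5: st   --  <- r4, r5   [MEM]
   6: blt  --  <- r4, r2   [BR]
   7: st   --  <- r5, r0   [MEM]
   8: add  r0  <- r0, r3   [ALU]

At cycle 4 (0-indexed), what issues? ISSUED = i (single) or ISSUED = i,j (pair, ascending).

ISSUED = 5

c0: i0 ld.MEM  WAW r7
c1: i1&i2 sub.ALU or.ALU  2-wide
c2: i3 blt.BR  no-port BR/MEM
c3: i4 st.MEM  no-port MEM/MEM
c4: i5 st.MEM  no-port MEM/BR
c5: i6 blt.BR  no-port BR/MEM
c6: i7&i8 st.MEM add.ALU  2-wide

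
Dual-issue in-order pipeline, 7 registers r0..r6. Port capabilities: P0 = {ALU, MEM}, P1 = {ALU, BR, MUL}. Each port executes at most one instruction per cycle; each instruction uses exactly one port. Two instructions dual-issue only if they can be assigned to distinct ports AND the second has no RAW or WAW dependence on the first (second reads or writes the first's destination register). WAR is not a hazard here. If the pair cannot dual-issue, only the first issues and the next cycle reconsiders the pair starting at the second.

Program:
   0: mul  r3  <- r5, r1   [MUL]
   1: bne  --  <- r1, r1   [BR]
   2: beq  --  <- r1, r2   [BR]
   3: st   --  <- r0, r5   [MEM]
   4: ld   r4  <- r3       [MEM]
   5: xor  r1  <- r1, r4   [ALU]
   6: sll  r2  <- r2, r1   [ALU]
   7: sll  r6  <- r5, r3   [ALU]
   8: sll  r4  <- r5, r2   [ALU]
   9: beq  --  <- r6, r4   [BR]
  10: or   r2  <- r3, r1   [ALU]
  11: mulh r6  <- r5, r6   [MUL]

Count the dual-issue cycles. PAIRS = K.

PAIRS = 3

#0 head=0: mul.MUL i0 no-port MUL/BR
#1 head=1: bne.BR i1 no-port BR/BR
#2 head=2: beq.BR+st.MEM i2/i3 pair
#3 head=4: ld.MEM i4 RAW r4
#4 head=5: xor.ALU i5 RAW r1
#5 head=6: sll.ALU+sll.ALU i6/i7 pair
#6 head=8: sll.ALU i8 RAW r4
#7 head=9: beq.BR+or.ALU i9/i10 pair
#8 head=11: mulh.MUL i11 tail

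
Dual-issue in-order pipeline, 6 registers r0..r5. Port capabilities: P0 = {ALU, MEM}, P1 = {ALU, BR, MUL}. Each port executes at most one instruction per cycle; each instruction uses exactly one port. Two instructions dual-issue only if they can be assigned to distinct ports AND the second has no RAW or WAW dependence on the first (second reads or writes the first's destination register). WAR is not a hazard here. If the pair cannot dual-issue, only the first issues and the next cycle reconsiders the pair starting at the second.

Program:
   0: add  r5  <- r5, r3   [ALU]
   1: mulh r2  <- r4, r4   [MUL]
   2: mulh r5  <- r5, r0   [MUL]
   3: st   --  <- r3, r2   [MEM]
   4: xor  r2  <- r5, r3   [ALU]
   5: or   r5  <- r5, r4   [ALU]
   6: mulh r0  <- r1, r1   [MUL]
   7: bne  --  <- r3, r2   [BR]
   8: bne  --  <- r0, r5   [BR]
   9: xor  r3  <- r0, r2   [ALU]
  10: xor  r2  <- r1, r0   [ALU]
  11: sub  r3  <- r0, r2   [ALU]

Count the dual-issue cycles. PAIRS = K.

PAIRS = 4

[0] i0+i1  add mulh  -- pair
[1] i2+i3  mulh st  -- pair
[2] i4+i5  xor or  -- pair
[3] i6  mulh  -- no-port MUL/BR
[4] i7  bne  -- no-port BR/BR
[5] i8+i9  bne xor  -- pair
[6] i10  xor  -- RAW r2
[7] i11  sub  -- tail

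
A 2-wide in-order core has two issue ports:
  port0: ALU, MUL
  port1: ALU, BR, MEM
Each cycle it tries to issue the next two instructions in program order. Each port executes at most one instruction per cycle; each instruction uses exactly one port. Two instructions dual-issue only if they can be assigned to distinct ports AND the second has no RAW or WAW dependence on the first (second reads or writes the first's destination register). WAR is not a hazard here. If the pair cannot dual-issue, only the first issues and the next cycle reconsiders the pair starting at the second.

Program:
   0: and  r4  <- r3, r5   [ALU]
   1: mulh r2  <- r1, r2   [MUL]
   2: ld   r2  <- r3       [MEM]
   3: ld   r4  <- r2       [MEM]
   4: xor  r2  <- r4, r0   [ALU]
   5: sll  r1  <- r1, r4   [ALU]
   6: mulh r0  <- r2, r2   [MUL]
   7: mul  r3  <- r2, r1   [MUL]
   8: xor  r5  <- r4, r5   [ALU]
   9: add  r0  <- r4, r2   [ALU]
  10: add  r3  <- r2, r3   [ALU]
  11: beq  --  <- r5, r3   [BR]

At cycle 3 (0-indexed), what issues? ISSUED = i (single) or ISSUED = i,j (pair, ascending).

ISSUED = 4,5

c0: i0,i1 and/mulh  pair
c1: i2 ld  no-port MEM/MEM
c2: i3 ld  RAW r4
c3: i4,i5 xor/sll  pair
c4: i6 mulh  no-port MUL/MUL
c5: i7,i8 mul/xor  pair
c6: i9,i10 add/add  pair
c7: i11 beq  tail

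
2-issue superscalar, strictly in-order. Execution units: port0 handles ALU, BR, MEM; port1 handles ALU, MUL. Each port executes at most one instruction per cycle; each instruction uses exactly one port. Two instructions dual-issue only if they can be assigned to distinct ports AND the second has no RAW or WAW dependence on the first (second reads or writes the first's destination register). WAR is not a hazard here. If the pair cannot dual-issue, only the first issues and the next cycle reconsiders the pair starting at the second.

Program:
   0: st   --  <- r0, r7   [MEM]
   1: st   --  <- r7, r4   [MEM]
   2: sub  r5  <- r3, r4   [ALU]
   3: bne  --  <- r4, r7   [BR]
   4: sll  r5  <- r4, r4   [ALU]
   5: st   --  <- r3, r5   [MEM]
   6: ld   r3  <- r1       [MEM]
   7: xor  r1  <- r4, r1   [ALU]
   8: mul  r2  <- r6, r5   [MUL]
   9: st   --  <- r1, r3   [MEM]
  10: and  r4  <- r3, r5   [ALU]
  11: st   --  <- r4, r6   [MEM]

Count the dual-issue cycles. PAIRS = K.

PAIRS = 4

0. st @i0  | no-port MEM/MEM
1. st+sub @i1&i2  | 2-wide
2. bne+sll @i3&i4  | 2-wide
3. st @i5  | no-port MEM/MEM
4. ld+xor @i6&i7  | 2-wide
5. mul+st @i8&i9  | 2-wide
6. and @i10  | RAW r4
7. st @i11  | tail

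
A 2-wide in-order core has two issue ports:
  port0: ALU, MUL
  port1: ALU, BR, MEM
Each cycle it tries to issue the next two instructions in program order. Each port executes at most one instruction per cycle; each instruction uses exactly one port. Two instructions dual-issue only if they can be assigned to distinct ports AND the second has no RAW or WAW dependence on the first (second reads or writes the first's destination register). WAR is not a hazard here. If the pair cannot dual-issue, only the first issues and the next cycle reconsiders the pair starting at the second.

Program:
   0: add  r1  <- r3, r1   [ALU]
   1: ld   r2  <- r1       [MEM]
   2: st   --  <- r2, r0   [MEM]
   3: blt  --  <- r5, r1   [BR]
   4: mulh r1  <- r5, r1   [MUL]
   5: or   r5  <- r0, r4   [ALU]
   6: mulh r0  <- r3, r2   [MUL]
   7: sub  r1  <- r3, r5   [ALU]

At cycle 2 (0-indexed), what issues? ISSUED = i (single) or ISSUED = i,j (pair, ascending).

[0] i0  add  -- RAW r1
[1] i1  ld  -- no-port MEM/MEM
[2] i2  st  -- no-port MEM/BR
[3] i3,i4  blt;mulh  -- 2-wide
[4] i5,i6  or;mulh  -- 2-wide
[5] i7  sub  -- tail

ISSUED = 2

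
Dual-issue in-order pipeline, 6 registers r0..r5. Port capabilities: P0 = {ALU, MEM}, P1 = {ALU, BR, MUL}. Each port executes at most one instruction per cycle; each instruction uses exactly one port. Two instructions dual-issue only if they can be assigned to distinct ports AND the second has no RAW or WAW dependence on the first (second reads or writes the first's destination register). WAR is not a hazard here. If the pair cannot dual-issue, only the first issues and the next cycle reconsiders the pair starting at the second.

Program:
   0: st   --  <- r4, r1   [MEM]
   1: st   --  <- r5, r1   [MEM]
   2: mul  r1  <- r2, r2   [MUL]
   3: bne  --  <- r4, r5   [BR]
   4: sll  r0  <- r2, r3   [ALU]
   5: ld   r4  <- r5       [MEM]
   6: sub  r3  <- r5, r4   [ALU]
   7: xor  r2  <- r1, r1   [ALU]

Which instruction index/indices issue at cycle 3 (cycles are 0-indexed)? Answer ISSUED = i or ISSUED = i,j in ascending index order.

ISSUED = 5

c0: i0 st.MEM  no-port MEM/MEM
c1: i1+i2 st.MEM;mul.MUL  2-wide
c2: i3+i4 bne.BR;sll.ALU  2-wide
c3: i5 ld.MEM  RAW r4
c4: i6+i7 sub.ALU;xor.ALU  2-wide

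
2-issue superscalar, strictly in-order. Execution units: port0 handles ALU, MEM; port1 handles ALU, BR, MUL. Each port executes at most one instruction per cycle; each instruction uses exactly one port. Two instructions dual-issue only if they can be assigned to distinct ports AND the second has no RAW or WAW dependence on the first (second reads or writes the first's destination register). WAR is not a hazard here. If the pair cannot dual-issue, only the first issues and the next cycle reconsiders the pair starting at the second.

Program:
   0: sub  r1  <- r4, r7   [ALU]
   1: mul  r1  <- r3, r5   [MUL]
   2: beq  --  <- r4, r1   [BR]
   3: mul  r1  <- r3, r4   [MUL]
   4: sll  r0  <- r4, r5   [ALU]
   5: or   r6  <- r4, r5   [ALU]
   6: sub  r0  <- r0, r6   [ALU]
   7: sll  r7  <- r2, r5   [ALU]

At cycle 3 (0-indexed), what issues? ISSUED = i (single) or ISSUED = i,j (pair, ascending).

ISSUED = 3,4

[0] i0  sub  -- WAW r1
[1] i1  mul  -- no-port MUL/BR
[2] i2  beq  -- no-port BR/MUL
[3] i3&i4  mul;sll  -- 2-wide
[4] i5  or  -- RAW r6
[5] i6&i7  sub;sll  -- 2-wide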